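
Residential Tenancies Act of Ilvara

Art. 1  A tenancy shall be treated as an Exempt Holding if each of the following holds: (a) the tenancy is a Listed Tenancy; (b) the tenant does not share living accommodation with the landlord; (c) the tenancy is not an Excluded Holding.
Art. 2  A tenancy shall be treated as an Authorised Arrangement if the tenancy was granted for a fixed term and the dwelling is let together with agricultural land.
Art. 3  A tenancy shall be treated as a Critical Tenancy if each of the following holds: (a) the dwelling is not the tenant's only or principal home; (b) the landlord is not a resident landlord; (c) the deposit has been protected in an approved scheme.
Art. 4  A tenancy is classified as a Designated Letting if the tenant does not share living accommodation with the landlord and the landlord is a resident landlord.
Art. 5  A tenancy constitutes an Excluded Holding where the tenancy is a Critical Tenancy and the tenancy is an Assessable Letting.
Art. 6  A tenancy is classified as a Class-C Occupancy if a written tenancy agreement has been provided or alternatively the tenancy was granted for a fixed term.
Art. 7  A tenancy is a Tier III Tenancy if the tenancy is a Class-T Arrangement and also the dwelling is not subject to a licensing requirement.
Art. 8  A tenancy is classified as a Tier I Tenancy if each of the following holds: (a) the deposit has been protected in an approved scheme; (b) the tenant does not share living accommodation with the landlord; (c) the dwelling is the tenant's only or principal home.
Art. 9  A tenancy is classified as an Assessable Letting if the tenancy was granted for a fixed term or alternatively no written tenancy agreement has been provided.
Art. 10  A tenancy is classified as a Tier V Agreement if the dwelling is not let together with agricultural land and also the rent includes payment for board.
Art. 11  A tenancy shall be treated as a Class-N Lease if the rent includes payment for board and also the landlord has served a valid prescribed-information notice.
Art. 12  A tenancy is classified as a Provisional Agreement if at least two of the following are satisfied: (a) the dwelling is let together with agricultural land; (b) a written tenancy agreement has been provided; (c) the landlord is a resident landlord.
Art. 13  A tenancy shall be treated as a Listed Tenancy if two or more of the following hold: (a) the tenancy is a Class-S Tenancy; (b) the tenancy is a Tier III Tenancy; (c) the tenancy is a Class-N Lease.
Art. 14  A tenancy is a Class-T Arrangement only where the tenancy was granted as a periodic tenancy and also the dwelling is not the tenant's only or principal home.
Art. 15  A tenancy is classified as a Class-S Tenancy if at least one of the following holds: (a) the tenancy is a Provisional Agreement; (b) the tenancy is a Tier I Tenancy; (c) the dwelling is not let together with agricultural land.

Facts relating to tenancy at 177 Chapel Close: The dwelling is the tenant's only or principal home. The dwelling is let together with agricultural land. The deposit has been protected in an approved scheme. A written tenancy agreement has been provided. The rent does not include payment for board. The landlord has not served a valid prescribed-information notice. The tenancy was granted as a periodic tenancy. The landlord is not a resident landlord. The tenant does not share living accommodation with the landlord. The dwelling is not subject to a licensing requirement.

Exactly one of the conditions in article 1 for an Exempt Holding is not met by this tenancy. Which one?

article 12 — Provisional Agreement: the dwelling is let together with agricultural land? yes; a written tenancy agreement has been provided? yes; the landlord is a resident landlord? no — 2 of 3 hold (need ≥2) → satisfied.
article 8 — Tier I Tenancy: [the deposit has been protected in an approved scheme? yes] AND [the tenant does not share living accommodation with the landlord? yes] AND [the dwelling is the tenant's only or principal home? yes] → satisfied.
article 15 — Class-S Tenancy: [Provisional Agreement (article 12)? yes] OR [Tier I Tenancy (article 8)? yes] OR [the dwelling is not let together with agricultural land? no] → satisfied.
article 14 — Class-T Arrangement: [the tenancy was granted as a periodic tenancy? yes] AND [the dwelling is not the tenant's only or principal home? no] → not satisfied.
article 7 — Tier III Tenancy: [Class-T Arrangement (article 14)? no] AND [the dwelling is not subject to a licensing requirement? yes] → not satisfied.
article 11 — Class-N Lease: [the rent includes payment for board? no] AND [the landlord has served a valid prescribed-information notice? no] → not satisfied.
article 13 — Listed Tenancy: Class-S Tenancy (article 15)? yes; Tier III Tenancy (article 7)? no; Class-N Lease (article 11)? no — 1 of 3 hold (need ≥2) → not satisfied.
article 3 — Critical Tenancy: [the dwelling is not the tenant's only or principal home? no] AND [the landlord is not a resident landlord? yes] AND [the deposit has been protected in an approved scheme? yes] → not satisfied.
article 9 — Assessable Letting: [the tenancy was granted for a fixed term? no] OR [no written tenancy agreement has been provided? no] → not satisfied.
article 5 — Excluded Holding: [Critical Tenancy (article 3)? no] AND [Assessable Letting (article 9)? no] → not satisfied.
article 1 — Exempt Holding: [Listed Tenancy (article 13)? no] AND [the tenant does not share living accommodation with the landlord? yes] AND [not an Excluded Holding (article 5)? yes] → not satisfied.

Listed Tenancy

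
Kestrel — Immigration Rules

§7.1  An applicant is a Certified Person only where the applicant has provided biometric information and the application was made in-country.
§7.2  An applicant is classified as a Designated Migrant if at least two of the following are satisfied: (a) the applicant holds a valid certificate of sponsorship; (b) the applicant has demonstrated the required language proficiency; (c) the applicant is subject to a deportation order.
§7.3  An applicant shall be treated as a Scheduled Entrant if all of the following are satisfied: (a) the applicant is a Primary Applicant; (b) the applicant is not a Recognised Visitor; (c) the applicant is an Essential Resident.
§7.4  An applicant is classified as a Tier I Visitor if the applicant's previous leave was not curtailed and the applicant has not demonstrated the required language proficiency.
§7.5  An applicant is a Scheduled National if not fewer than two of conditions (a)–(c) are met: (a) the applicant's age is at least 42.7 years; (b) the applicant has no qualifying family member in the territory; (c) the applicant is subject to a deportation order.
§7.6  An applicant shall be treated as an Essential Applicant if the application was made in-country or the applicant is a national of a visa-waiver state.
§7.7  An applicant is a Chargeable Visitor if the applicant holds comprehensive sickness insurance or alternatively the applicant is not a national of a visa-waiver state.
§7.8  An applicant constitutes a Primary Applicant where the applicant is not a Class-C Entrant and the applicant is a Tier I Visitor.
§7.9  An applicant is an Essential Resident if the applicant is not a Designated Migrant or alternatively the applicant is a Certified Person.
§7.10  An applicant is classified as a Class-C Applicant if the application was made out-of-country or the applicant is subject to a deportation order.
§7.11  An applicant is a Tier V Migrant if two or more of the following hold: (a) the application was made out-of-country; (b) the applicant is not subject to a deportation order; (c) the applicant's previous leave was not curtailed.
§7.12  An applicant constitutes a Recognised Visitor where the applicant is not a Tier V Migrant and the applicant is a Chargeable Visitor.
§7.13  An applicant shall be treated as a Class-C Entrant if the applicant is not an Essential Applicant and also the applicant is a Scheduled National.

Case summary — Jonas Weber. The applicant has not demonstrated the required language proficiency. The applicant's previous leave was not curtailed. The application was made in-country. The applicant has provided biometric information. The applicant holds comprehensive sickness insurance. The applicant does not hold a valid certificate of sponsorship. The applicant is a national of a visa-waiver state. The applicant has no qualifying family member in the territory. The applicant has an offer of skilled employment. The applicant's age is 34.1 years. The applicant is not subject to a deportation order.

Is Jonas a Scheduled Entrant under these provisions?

Under §7.6: the application was made in-country? yes; or the applicant is a national of a visa-waiver state? yes. So the applicant is an Essential Applicant.
Under §7.5: applicant's age: 34.1 years ≥ 42.7 years? no; the applicant has no qualifying family member in the territory? yes; the applicant is subject to a deportation order? no — 1 of 3 hold (need ≥2) → not satisfied.
Under §7.13: not an Essential Applicant (§7.6)? no; and Scheduled National (§7.5)? no. So the applicant is not a Class-C Entrant.
Under §7.4: the applicant's previous leave was not curtailed? yes; and the applicant has not demonstrated the required language proficiency? yes. So the applicant is a Tier I Visitor.
Under §7.8: not a Class-C Entrant (§7.13)? yes; and Tier I Visitor (§7.4)? yes. So the applicant is a Primary Applicant.
Under §7.11: the application was made out-of-country? no; the applicant is not subject to a deportation order? yes; the applicant's previous leave was not curtailed? yes — 2 of 3 hold (need ≥2) → satisfied.
Under §7.7: the applicant holds comprehensive sickness insurance? yes; or the applicant is not a national of a visa-waiver state? no. So the applicant is a Chargeable Visitor.
Under §7.12: not a Tier V Migrant (§7.11)? no; and Chargeable Visitor (§7.7)? yes. So the applicant is not a Recognised Visitor.
Under §7.2: the applicant holds a valid certificate of sponsorship? no; the applicant has demonstrated the required language proficiency? no; the applicant is subject to a deportation order? no — 0 of 3 hold (need ≥2) → not satisfied.
Under §7.1: the applicant has provided biometric information? yes; and the application was made in-country? yes. So the applicant is a Certified Person.
Under §7.9: not a Designated Migrant (§7.2)? yes; or Certified Person (§7.1)? yes. So the applicant is an Essential Resident.
Under §7.3: Primary Applicant (§7.8)? yes; and not a Recognised Visitor (§7.12)? yes; and Essential Resident (§7.9)? yes. So the applicant is a Scheduled Entrant.

Yes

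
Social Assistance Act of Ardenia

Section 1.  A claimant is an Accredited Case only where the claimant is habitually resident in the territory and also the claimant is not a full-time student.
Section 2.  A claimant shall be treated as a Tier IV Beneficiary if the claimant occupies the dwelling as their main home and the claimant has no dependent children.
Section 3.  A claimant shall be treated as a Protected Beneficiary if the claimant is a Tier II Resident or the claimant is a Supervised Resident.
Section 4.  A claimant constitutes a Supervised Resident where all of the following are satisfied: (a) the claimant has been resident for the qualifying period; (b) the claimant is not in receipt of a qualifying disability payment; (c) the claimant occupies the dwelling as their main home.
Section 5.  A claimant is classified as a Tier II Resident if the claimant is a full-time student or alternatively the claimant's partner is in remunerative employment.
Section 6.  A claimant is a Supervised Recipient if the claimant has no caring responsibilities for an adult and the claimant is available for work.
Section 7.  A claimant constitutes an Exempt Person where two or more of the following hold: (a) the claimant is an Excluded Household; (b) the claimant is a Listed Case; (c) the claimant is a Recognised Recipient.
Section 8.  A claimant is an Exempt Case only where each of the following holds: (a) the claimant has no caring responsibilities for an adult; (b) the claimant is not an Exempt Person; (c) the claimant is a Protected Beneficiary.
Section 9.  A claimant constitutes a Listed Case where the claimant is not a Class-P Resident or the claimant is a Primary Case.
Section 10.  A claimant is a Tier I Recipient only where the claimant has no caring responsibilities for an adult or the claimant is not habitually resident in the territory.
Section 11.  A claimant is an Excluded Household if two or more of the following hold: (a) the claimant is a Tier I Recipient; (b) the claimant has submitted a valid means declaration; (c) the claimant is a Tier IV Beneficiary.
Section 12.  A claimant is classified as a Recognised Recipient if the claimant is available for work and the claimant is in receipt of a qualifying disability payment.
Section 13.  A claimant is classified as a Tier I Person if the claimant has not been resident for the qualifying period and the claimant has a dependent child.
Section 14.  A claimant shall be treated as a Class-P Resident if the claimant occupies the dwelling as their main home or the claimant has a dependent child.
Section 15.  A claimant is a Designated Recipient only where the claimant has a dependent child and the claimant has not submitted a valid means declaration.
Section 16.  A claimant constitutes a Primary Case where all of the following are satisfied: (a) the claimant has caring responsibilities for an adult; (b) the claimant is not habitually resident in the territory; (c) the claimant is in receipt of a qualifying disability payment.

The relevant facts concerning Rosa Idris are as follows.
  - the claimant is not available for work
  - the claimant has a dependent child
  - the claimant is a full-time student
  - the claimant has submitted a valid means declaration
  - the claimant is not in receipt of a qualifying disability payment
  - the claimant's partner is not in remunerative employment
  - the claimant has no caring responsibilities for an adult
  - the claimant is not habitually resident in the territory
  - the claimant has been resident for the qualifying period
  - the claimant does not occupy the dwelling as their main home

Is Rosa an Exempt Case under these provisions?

Under section 10: the claimant has no caring responsibilities for an adult? yes; or the claimant is not habitually resident in the territory? yes. So the claimant is a Tier I Recipient.
Under section 2: the claimant occupies the dwelling as their main home? no; and the claimant has no dependent children? no. So the claimant is not a Tier IV Beneficiary.
Under section 11: Tier I Recipient (section 10)? yes; the claimant has submitted a valid means declaration? yes; Tier IV Beneficiary (section 2)? no — 2 of 3 hold (need ≥2) → satisfied.
Under section 14: the claimant occupies the dwelling as their main home? no; or the claimant has a dependent child? yes. So the claimant is a Class-P Resident.
Under section 16: the claimant has caring responsibilities for an adult? no; and the claimant is not habitually resident in the territory? yes; and the claimant is in receipt of a qualifying disability payment? no. So the claimant is not a Primary Case.
Under section 9: not a Class-P Resident (section 14)? no; or Primary Case (section 16)? no. So the claimant is not a Listed Case.
Under section 12: the claimant is available for work? no; and the claimant is in receipt of a qualifying disability payment? no. So the claimant is not a Recognised Recipient.
Under section 7: Excluded Household (section 11)? yes; Listed Case (section 9)? no; Recognised Recipient (section 12)? no — 1 of 3 hold (need ≥2) → not satisfied.
Under section 5: the claimant is a full-time student? yes; or the claimant's partner is in remunerative employment? no. So the claimant is a Tier II Resident.
Under section 4: the claimant has been resident for the qualifying period? yes; and the claimant is not in receipt of a qualifying disability payment? yes; and the claimant occupies the dwelling as their main home? no. So the claimant is not a Supervised Resident.
Under section 3: Tier II Resident (section 5)? yes; or Supervised Resident (section 4)? no. So the claimant is a Protected Beneficiary.
Under section 8: the claimant has no caring responsibilities for an adult? yes; and not an Exempt Person (section 7)? yes; and Protected Beneficiary (section 3)? yes. So the claimant is an Exempt Case.

Yes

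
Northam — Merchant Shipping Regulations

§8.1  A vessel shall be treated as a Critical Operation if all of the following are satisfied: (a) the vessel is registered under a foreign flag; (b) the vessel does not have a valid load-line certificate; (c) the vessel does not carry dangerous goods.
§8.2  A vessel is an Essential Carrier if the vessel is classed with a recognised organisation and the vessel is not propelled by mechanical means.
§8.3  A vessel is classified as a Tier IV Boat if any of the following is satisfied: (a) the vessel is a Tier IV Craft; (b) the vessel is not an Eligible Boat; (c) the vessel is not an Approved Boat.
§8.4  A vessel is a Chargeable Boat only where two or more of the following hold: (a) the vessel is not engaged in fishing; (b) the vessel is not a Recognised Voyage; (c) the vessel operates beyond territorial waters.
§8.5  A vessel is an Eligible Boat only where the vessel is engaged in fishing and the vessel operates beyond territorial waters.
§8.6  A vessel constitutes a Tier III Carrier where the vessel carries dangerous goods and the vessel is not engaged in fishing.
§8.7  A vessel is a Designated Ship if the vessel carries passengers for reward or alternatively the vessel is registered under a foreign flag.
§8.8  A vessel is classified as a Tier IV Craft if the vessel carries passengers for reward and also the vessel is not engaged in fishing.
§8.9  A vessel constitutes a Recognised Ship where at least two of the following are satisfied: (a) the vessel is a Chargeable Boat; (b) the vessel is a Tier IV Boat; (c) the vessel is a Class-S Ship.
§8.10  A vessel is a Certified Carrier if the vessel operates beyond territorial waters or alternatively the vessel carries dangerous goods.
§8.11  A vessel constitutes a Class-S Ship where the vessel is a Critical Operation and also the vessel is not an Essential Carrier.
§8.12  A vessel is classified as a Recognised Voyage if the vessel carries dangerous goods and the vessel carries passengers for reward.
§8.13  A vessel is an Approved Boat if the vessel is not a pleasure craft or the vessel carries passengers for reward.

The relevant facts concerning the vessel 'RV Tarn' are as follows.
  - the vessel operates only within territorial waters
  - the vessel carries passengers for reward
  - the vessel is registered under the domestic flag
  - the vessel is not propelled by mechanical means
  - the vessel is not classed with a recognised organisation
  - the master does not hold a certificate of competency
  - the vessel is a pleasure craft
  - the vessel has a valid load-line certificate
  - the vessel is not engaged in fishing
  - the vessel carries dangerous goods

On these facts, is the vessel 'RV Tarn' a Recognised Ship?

§8.12 — Recognised Voyage: [the vessel carries dangerous goods? yes] AND [the vessel carries passengers for reward? yes] → satisfied.
§8.4 — Chargeable Boat: the vessel is not engaged in fishing? yes; not a Recognised Voyage (§8.12)? no; the vessel operates beyond territorial waters? no — 1 of 3 hold (need ≥2) → not satisfied.
§8.8 — Tier IV Craft: [the vessel carries passengers for reward? yes] AND [the vessel is not engaged in fishing? yes] → satisfied.
§8.5 — Eligible Boat: [the vessel is engaged in fishing? no] AND [the vessel operates beyond territorial waters? no] → not satisfied.
§8.13 — Approved Boat: [the vessel is not a pleasure craft? no] OR [the vessel carries passengers for reward? yes] → satisfied.
§8.3 — Tier IV Boat: [Tier IV Craft (§8.8)? yes] OR [not an Eligible Boat (§8.5)? yes] OR [not an Approved Boat (§8.13)? no] → satisfied.
§8.1 — Critical Operation: [the vessel is registered under a foreign flag? no] AND [the vessel does not have a valid load-line certificate? no] AND [the vessel does not carry dangerous goods? no] → not satisfied.
§8.2 — Essential Carrier: [the vessel is classed with a recognised organisation? no] AND [the vessel is not propelled by mechanical means? yes] → not satisfied.
§8.11 — Class-S Ship: [Critical Operation (§8.1)? no] AND [not an Essential Carrier (§8.2)? yes] → not satisfied.
§8.9 — Recognised Ship: Chargeable Boat (§8.4)? no; Tier IV Boat (§8.3)? yes; Class-S Ship (§8.11)? no — 1 of 3 hold (need ≥2) → not satisfied.

No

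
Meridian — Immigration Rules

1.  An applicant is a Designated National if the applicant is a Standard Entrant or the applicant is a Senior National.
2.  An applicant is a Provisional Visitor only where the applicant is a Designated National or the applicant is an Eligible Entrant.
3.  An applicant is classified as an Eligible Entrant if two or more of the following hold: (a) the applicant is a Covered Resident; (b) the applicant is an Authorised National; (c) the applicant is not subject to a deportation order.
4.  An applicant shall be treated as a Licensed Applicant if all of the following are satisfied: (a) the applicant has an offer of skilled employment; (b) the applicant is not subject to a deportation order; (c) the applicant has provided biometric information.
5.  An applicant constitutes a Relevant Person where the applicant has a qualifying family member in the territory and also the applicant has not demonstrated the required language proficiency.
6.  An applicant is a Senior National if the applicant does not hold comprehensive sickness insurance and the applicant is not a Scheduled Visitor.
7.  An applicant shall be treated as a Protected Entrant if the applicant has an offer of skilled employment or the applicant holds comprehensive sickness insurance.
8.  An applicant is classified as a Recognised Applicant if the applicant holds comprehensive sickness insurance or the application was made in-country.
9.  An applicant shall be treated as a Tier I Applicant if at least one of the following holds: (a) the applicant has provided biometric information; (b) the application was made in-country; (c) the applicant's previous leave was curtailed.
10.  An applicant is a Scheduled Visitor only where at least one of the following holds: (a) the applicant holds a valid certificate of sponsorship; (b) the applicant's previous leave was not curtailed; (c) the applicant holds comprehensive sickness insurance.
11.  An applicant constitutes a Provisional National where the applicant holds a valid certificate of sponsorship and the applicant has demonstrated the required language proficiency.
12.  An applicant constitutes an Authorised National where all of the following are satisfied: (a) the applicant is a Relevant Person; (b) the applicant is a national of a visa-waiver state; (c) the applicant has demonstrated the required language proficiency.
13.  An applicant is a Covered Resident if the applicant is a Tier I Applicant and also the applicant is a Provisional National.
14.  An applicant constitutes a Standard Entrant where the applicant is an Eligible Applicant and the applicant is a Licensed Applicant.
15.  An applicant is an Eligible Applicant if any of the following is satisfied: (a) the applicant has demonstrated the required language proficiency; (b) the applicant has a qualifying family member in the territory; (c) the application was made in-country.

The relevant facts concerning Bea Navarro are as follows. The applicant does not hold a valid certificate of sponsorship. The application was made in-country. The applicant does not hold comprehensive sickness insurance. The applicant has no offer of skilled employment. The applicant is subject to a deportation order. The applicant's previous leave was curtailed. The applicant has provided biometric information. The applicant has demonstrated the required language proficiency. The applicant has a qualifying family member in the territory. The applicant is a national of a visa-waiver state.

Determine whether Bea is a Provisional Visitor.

Yes

paragraph 15 — Eligible Applicant: [the applicant has demonstrated the required language proficiency? yes] OR [the applicant has a qualifying family member in the territory? yes] OR [the application was made in-country? yes] → satisfied.
paragraph 4 — Licensed Applicant: [the applicant has an offer of skilled employment? no] AND [the applicant is not subject to a deportation order? no] AND [the applicant has provided biometric information? yes] → not satisfied.
paragraph 14 — Standard Entrant: [Eligible Applicant (paragraph 15)? yes] AND [Licensed Applicant (paragraph 4)? no] → not satisfied.
paragraph 10 — Scheduled Visitor: [the applicant holds a valid certificate of sponsorship? no] OR [the applicant's previous leave was not curtailed? no] OR [the applicant holds comprehensive sickness insurance? no] → not satisfied.
paragraph 6 — Senior National: [the applicant does not hold comprehensive sickness insurance? yes] AND [not a Scheduled Visitor (paragraph 10)? yes] → satisfied.
paragraph 1 — Designated National: [Standard Entrant (paragraph 14)? no] OR [Senior National (paragraph 6)? yes] → satisfied.
paragraph 9 — Tier I Applicant: [the applicant has provided biometric information? yes] OR [the application was made in-country? yes] OR [the applicant's previous leave was curtailed? yes] → satisfied.
paragraph 11 — Provisional National: [the applicant holds a valid certificate of sponsorship? no] AND [the applicant has demonstrated the required language proficiency? yes] → not satisfied.
paragraph 13 — Covered Resident: [Tier I Applicant (paragraph 9)? yes] AND [Provisional National (paragraph 11)? no] → not satisfied.
paragraph 5 — Relevant Person: [the applicant has a qualifying family member in the territory? yes] AND [the applicant has not demonstrated the required language proficiency? no] → not satisfied.
paragraph 12 — Authorised National: [Relevant Person (paragraph 5)? no] AND [the applicant is a national of a visa-waiver state? yes] AND [the applicant has demonstrated the required language proficiency? yes] → not satisfied.
paragraph 3 — Eligible Entrant: Covered Resident (paragraph 13)? no; Authorised National (paragraph 12)? no; the applicant is not subject to a deportation order? no — 0 of 3 hold (need ≥2) → not satisfied.
paragraph 2 — Provisional Visitor: [Designated National (paragraph 1)? yes] OR [Eligible Entrant (paragraph 3)? no] → satisfied.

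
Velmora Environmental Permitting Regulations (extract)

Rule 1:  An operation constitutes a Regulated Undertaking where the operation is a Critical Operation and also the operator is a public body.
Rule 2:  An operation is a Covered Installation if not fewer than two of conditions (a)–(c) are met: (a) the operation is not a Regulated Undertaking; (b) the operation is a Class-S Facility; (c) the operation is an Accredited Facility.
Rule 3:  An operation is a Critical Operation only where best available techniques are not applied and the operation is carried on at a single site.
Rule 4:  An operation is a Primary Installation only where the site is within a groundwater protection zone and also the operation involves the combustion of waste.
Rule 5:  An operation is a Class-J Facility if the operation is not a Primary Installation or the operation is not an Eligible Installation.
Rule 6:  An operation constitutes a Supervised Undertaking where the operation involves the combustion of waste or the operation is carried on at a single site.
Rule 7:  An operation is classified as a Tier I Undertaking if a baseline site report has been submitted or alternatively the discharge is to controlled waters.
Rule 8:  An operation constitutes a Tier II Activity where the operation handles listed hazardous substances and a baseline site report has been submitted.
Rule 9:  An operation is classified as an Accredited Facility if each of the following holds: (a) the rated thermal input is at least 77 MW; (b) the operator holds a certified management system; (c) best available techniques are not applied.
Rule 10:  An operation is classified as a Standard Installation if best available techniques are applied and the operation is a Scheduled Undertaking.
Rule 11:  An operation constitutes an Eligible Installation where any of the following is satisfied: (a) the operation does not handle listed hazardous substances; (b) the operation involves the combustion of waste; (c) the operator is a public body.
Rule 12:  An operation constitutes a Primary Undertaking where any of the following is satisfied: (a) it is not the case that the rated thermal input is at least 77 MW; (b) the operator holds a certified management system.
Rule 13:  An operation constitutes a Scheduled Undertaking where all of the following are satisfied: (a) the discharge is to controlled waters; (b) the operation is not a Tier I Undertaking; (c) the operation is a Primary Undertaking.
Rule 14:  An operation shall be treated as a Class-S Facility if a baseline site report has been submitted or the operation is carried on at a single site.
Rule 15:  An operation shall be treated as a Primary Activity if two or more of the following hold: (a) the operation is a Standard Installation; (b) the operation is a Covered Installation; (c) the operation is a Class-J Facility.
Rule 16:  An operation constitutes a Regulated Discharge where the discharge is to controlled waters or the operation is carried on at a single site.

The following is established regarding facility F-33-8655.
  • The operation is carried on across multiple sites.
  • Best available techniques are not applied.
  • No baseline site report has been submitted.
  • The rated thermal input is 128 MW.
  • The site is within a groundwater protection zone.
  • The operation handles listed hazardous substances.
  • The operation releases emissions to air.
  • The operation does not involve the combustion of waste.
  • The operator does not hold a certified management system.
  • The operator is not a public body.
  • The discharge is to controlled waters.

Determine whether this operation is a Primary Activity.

rule 7 — Tier I Undertaking: [a baseline site report has been submitted? no] OR [the discharge is to controlled waters? yes] → satisfied.
rule 12 — Primary Undertaking: [rated thermal input: 128 MW ≥ 77 MW? yes, so negated condition no] OR [the operator holds a certified management system? no] → not satisfied.
rule 13 — Scheduled Undertaking: [the discharge is to controlled waters? yes] AND [not a Tier I Undertaking (rule 7)? no] AND [Primary Undertaking (rule 12)? no] → not satisfied.
rule 10 — Standard Installation: [best available techniques are applied? no] AND [Scheduled Undertaking (rule 13)? no] → not satisfied.
rule 3 — Critical Operation: [best available techniques are not applied? yes] AND [the operation is carried on at a single site? no] → not satisfied.
rule 1 — Regulated Undertaking: [Critical Operation (rule 3)? no] AND [the operator is a public body? no] → not satisfied.
rule 14 — Class-S Facility: [a baseline site report has been submitted? no] OR [the operation is carried on at a single site? no] → not satisfied.
rule 9 — Accredited Facility: [rated thermal input: 128 MW ≥ 77 MW? yes] AND [the operator holds a certified management system? no] AND [best available techniques are not applied? yes] → not satisfied.
rule 2 — Covered Installation: not a Regulated Undertaking (rule 1)? yes; Class-S Facility (rule 14)? no; Accredited Facility (rule 9)? no — 1 of 3 hold (need ≥2) → not satisfied.
rule 4 — Primary Installation: [the site is within a groundwater protection zone? yes] AND [the operation involves the combustion of waste? no] → not satisfied.
rule 11 — Eligible Installation: [the operation does not handle listed hazardous substances? no] OR [the operation involves the combustion of waste? no] OR [the operator is a public body? no] → not satisfied.
rule 5 — Class-J Facility: [not a Primary Installation (rule 4)? yes] OR [not an Eligible Installation (rule 11)? yes] → satisfied.
rule 15 — Primary Activity: Standard Installation (rule 10)? no; Covered Installation (rule 2)? no; Class-J Facility (rule 5)? yes — 1 of 3 hold (need ≥2) → not satisfied.

No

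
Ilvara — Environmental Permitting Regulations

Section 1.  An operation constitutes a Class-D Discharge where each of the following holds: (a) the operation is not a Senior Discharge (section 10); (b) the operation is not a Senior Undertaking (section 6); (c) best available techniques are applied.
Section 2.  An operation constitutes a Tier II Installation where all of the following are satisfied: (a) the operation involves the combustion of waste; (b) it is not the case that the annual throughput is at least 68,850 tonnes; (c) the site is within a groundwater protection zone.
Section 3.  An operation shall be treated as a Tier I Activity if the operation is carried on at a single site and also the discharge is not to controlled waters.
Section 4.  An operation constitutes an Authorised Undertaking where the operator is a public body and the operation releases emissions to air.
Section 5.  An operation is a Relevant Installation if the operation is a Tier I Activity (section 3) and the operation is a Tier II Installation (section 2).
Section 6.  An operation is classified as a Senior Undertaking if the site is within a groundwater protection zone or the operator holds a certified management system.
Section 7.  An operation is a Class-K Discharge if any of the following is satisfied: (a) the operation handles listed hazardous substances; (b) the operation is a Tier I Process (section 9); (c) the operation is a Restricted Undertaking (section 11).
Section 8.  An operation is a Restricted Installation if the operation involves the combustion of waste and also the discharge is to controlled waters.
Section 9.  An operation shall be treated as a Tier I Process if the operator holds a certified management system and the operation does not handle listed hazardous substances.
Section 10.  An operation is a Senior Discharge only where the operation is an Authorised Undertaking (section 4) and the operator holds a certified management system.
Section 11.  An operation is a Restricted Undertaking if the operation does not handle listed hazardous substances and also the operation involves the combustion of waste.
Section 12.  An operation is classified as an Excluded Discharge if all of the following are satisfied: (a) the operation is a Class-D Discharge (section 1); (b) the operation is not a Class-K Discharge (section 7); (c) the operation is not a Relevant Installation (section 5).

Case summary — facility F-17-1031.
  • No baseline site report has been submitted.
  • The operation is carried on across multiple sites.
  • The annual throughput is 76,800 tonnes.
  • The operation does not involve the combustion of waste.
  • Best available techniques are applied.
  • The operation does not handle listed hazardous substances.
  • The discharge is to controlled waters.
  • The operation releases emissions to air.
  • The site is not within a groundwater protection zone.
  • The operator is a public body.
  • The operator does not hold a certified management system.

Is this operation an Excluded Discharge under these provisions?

section 4 — Authorised Undertaking: [the operator is a public body? yes] AND [the operation releases emissions to air? yes] → satisfied.
section 10 — Senior Discharge: [Authorised Undertaking (section 4)? yes] AND [the operator holds a certified management system? no] → not satisfied.
section 6 — Senior Undertaking: [the site is within a groundwater protection zone? no] OR [the operator holds a certified management system? no] → not satisfied.
section 1 — Class-D Discharge: [not a Senior Discharge (section 10)? yes] AND [not a Senior Undertaking (section 6)? yes] AND [best available techniques are applied? yes] → satisfied.
section 9 — Tier I Process: [the operator holds a certified management system? no] AND [the operation does not handle listed hazardous substances? yes] → not satisfied.
section 11 — Restricted Undertaking: [the operation does not handle listed hazardous substances? yes] AND [the operation involves the combustion of waste? no] → not satisfied.
section 7 — Class-K Discharge: [the operation handles listed hazardous substances? no] OR [Tier I Process (section 9)? no] OR [Restricted Undertaking (section 11)? no] → not satisfied.
section 3 — Tier I Activity: [the operation is carried on at a single site? no] AND [the discharge is not to controlled waters? no] → not satisfied.
section 2 — Tier II Installation: [the operation involves the combustion of waste? no] AND [annual throughput: 76,800 tonnes ≥ 68,850 tonnes? yes, so negated condition no] AND [the site is within a groundwater protection zone? no] → not satisfied.
section 5 — Relevant Installation: [Tier I Activity (section 3)? no] AND [Tier II Installation (section 2)? no] → not satisfied.
section 12 — Excluded Discharge: [Class-D Discharge (section 1)? yes] AND [not a Class-K Discharge (section 7)? yes] AND [not a Relevant Installation (section 5)? yes] → satisfied.

Yes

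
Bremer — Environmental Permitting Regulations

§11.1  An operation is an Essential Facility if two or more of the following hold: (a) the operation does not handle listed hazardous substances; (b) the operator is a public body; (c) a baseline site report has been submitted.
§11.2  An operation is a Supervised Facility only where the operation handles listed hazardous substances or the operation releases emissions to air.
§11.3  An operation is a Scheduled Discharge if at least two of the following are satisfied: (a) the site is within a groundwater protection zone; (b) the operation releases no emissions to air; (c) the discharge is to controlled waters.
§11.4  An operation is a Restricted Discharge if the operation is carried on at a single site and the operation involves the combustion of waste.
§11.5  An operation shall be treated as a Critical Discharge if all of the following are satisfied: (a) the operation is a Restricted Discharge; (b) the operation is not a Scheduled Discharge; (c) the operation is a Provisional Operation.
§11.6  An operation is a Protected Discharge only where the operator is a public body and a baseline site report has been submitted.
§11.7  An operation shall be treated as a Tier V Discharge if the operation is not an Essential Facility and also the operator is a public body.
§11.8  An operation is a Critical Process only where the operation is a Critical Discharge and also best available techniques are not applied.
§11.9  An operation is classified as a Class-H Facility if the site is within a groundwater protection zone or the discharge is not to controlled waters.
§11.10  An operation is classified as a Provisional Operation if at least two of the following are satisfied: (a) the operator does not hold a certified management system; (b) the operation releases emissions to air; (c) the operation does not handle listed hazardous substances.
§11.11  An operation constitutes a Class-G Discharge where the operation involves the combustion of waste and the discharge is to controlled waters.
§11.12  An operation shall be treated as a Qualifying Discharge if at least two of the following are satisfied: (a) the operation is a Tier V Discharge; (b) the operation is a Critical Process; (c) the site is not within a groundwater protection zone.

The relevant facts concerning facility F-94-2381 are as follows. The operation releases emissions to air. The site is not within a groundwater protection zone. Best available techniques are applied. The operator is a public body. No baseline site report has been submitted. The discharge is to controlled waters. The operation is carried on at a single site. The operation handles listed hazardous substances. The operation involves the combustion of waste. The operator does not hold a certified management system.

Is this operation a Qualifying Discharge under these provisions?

Yes

§11.1 — Essential Facility: the operation does not handle listed hazardous substances? no; the operator is a public body? yes; a baseline site report has been submitted? no — 1 of 3 hold (need ≥2) → not satisfied.
§11.7 — Tier V Discharge: [not an Essential Facility (§11.1)? yes] AND [the operator is a public body? yes] → satisfied.
§11.4 — Restricted Discharge: [the operation is carried on at a single site? yes] AND [the operation involves the combustion of waste? yes] → satisfied.
§11.3 — Scheduled Discharge: the site is within a groundwater protection zone? no; the operation releases no emissions to air? no; the discharge is to controlled waters? yes — 1 of 3 hold (need ≥2) → not satisfied.
§11.10 — Provisional Operation: the operator does not hold a certified management system? yes; the operation releases emissions to air? yes; the operation does not handle listed hazardous substances? no — 2 of 3 hold (need ≥2) → satisfied.
§11.5 — Critical Discharge: [Restricted Discharge (§11.4)? yes] AND [not a Scheduled Discharge (§11.3)? yes] AND [Provisional Operation (§11.10)? yes] → satisfied.
§11.8 — Critical Process: [Critical Discharge (§11.5)? yes] AND [best available techniques are not applied? no] → not satisfied.
§11.12 — Qualifying Discharge: Tier V Discharge (§11.7)? yes; Critical Process (§11.8)? no; the site is not within a groundwater protection zone? yes — 2 of 3 hold (need ≥2) → satisfied.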